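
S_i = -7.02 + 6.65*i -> [-7.02, -0.37, 6.28, 12.93, 19.58]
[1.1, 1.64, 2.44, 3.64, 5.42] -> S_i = 1.10*1.49^i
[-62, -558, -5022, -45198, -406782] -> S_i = -62*9^i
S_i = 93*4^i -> [93, 372, 1488, 5952, 23808]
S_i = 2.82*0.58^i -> [2.82, 1.64, 0.95, 0.55, 0.32]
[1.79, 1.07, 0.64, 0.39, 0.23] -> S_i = 1.79*0.60^i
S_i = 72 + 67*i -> [72, 139, 206, 273, 340]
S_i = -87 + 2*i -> [-87, -85, -83, -81, -79]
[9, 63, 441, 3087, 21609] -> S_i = 9*7^i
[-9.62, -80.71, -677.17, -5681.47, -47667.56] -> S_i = -9.62*8.39^i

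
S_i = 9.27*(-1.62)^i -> [9.27, -15.02, 24.33, -39.41, 63.85]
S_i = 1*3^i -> [1, 3, 9, 27, 81]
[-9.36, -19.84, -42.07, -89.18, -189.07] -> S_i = -9.36*2.12^i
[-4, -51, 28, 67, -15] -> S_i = Random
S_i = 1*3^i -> [1, 3, 9, 27, 81]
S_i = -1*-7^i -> [-1, 7, -49, 343, -2401]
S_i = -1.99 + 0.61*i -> [-1.99, -1.38, -0.77, -0.16, 0.45]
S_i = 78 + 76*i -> [78, 154, 230, 306, 382]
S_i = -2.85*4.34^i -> [-2.85, -12.37, -53.68, -232.98, -1011.12]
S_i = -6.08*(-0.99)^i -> [-6.08, 6.02, -5.96, 5.9, -5.84]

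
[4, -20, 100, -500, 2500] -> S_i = 4*-5^i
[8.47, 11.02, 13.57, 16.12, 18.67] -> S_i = 8.47 + 2.55*i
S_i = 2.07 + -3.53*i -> [2.07, -1.46, -4.99, -8.52, -12.05]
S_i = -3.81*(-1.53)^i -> [-3.81, 5.83, -8.92, 13.65, -20.88]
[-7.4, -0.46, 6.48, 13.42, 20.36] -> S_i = -7.40 + 6.94*i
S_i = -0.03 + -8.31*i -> [-0.03, -8.34, -16.65, -24.96, -33.27]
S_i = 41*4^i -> [41, 164, 656, 2624, 10496]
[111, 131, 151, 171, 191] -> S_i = 111 + 20*i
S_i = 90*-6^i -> [90, -540, 3240, -19440, 116640]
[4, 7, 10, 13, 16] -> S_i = 4 + 3*i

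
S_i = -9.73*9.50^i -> [-9.73, -92.44, -878.13, -8342.26, -79251.46]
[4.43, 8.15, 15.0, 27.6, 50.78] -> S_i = 4.43*1.84^i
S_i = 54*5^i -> [54, 270, 1350, 6750, 33750]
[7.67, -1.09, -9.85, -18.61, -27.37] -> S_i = 7.67 + -8.76*i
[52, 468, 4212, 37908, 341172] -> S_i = 52*9^i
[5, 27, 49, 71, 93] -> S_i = 5 + 22*i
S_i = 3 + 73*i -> [3, 76, 149, 222, 295]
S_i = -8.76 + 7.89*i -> [-8.76, -0.87, 7.02, 14.91, 22.8]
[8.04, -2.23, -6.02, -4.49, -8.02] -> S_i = Random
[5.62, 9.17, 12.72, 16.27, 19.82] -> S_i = 5.62 + 3.55*i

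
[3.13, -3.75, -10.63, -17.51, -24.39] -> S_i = 3.13 + -6.88*i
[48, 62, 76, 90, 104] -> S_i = 48 + 14*i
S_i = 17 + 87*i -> [17, 104, 191, 278, 365]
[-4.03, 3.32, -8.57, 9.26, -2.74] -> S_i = Random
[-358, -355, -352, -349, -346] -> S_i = -358 + 3*i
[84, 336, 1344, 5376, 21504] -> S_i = 84*4^i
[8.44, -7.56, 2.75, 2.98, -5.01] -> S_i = Random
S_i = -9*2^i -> [-9, -18, -36, -72, -144]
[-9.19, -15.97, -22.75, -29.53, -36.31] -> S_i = -9.19 + -6.78*i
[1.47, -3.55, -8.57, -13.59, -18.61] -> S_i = 1.47 + -5.02*i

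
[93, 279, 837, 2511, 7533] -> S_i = 93*3^i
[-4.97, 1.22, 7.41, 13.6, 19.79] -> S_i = -4.97 + 6.19*i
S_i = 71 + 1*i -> [71, 72, 73, 74, 75]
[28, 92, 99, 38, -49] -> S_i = Random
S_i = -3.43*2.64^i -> [-3.43, -9.06, -23.91, -63.11, -166.61]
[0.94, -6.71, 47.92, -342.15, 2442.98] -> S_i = 0.94*(-7.14)^i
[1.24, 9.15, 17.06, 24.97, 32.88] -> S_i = 1.24 + 7.91*i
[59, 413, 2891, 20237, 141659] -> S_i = 59*7^i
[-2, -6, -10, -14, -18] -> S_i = -2 + -4*i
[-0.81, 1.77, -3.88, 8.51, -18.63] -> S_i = -0.81*(-2.19)^i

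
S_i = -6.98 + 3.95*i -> [-6.98, -3.03, 0.92, 4.87, 8.82]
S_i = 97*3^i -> [97, 291, 873, 2619, 7857]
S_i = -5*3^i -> [-5, -15, -45, -135, -405]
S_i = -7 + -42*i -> [-7, -49, -91, -133, -175]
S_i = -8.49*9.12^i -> [-8.49, -77.43, -706.15, -6440.09, -58733.66]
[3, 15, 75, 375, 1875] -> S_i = 3*5^i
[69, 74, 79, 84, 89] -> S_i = 69 + 5*i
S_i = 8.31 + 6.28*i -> [8.31, 14.59, 20.87, 27.15, 33.43]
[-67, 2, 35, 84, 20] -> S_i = Random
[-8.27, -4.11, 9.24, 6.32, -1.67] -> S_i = Random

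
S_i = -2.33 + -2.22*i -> [-2.33, -4.55, -6.77, -8.99, -11.21]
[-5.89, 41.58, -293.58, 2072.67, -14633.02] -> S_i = -5.89*(-7.06)^i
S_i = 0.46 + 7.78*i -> [0.46, 8.24, 16.02, 23.8, 31.58]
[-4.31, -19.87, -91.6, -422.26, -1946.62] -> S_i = -4.31*4.61^i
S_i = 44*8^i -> [44, 352, 2816, 22528, 180224]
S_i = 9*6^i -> [9, 54, 324, 1944, 11664]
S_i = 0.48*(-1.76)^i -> [0.48, -0.84, 1.49, -2.62, 4.61]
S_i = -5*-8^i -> [-5, 40, -320, 2560, -20480]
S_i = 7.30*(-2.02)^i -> [7.3, -14.75, 29.79, -60.17, 121.54]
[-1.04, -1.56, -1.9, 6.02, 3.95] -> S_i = Random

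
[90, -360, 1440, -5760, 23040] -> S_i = 90*-4^i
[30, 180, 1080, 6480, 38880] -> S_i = 30*6^i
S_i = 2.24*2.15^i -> [2.24, 4.82, 10.35, 22.26, 47.86]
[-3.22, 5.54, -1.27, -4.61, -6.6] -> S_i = Random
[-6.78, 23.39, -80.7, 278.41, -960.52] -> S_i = -6.78*(-3.45)^i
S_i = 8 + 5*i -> [8, 13, 18, 23, 28]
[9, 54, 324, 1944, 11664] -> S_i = 9*6^i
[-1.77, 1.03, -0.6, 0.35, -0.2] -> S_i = -1.77*(-0.58)^i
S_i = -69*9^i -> [-69, -621, -5589, -50301, -452709]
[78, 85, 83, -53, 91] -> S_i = Random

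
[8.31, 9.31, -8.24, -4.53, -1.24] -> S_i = Random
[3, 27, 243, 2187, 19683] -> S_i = 3*9^i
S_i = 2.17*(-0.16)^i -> [2.17, -0.35, 0.06, -0.01, 0.0]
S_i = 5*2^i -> [5, 10, 20, 40, 80]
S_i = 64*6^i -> [64, 384, 2304, 13824, 82944]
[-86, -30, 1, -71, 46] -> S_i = Random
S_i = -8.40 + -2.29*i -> [-8.4, -10.69, -12.98, -15.27, -17.56]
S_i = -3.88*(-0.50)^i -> [-3.88, 1.94, -0.97, 0.48, -0.24]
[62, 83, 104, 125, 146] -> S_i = 62 + 21*i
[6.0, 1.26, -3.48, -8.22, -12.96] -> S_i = 6.00 + -4.74*i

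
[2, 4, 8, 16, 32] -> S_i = 2*2^i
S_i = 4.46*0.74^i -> [4.46, 3.3, 2.44, 1.81, 1.34]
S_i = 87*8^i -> [87, 696, 5568, 44544, 356352]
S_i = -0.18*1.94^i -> [-0.18, -0.35, -0.68, -1.31, -2.55]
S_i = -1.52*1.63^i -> [-1.52, -2.48, -4.04, -6.58, -10.73]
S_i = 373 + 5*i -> [373, 378, 383, 388, 393]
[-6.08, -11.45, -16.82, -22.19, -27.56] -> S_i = -6.08 + -5.37*i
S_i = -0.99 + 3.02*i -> [-0.99, 2.03, 5.05, 8.07, 11.09]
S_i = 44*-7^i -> [44, -308, 2156, -15092, 105644]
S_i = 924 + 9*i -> [924, 933, 942, 951, 960]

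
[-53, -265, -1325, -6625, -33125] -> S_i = -53*5^i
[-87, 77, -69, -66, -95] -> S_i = Random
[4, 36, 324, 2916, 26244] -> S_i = 4*9^i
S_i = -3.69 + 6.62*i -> [-3.69, 2.93, 9.55, 16.17, 22.79]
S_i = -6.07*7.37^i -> [-6.07, -44.74, -329.7, -2429.92, -17908.48]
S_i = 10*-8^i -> [10, -80, 640, -5120, 40960]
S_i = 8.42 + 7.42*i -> [8.42, 15.84, 23.26, 30.68, 38.1]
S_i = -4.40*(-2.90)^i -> [-4.4, 12.76, -37.0, 107.31, -311.2]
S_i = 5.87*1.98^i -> [5.87, 11.62, 23.01, 45.57, 90.22]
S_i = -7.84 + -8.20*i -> [-7.84, -16.04, -24.24, -32.44, -40.64]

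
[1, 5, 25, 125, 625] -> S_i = 1*5^i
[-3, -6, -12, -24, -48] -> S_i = -3*2^i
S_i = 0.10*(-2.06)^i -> [0.1, -0.21, 0.42, -0.87, 1.8]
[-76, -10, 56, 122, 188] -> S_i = -76 + 66*i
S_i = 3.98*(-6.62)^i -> [3.98, -26.35, 174.42, -1154.67, 7643.9]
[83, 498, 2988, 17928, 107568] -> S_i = 83*6^i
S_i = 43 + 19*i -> [43, 62, 81, 100, 119]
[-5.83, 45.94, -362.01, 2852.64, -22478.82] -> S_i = -5.83*(-7.88)^i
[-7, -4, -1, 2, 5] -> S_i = -7 + 3*i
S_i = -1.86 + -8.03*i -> [-1.86, -9.89, -17.92, -25.95, -33.98]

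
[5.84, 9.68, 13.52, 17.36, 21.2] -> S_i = 5.84 + 3.84*i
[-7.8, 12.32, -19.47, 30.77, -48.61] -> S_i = -7.80*(-1.58)^i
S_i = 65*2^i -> [65, 130, 260, 520, 1040]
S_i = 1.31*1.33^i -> [1.31, 1.74, 2.32, 3.08, 4.1]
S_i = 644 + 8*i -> [644, 652, 660, 668, 676]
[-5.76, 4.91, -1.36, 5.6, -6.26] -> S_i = Random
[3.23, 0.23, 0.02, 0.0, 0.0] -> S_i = 3.23*0.07^i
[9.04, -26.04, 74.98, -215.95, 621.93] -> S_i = 9.04*(-2.88)^i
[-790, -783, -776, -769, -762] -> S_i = -790 + 7*i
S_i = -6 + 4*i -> [-6, -2, 2, 6, 10]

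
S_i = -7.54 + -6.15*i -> [-7.54, -13.69, -19.84, -25.99, -32.14]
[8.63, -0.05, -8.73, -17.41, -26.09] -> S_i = 8.63 + -8.68*i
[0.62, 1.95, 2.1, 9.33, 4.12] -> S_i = Random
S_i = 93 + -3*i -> [93, 90, 87, 84, 81]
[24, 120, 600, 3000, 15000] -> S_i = 24*5^i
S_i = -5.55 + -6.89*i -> [-5.55, -12.44, -19.33, -26.22, -33.11]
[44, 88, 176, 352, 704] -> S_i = 44*2^i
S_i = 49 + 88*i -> [49, 137, 225, 313, 401]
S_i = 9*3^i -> [9, 27, 81, 243, 729]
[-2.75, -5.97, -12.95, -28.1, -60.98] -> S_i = -2.75*2.17^i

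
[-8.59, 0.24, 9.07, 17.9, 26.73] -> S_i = -8.59 + 8.83*i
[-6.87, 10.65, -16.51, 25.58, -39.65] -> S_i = -6.87*(-1.55)^i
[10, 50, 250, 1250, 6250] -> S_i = 10*5^i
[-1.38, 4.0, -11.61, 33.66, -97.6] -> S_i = -1.38*(-2.90)^i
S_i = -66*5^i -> [-66, -330, -1650, -8250, -41250]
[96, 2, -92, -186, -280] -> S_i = 96 + -94*i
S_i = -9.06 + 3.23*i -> [-9.06, -5.83, -2.6, 0.63, 3.86]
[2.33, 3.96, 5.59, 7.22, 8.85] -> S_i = 2.33 + 1.63*i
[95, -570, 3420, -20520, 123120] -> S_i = 95*-6^i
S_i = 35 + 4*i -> [35, 39, 43, 47, 51]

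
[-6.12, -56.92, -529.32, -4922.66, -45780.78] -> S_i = -6.12*9.30^i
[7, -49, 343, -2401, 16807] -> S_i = 7*-7^i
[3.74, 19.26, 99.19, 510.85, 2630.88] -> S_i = 3.74*5.15^i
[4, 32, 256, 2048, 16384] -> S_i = 4*8^i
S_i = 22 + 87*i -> [22, 109, 196, 283, 370]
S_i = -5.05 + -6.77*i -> [-5.05, -11.82, -18.59, -25.36, -32.13]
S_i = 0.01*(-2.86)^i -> [0.01, -0.03, 0.08, -0.23, 0.67]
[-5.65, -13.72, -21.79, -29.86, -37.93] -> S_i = -5.65 + -8.07*i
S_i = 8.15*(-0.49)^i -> [8.15, -3.99, 1.96, -0.96, 0.47]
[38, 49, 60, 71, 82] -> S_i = 38 + 11*i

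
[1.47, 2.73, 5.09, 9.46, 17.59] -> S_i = 1.47*1.86^i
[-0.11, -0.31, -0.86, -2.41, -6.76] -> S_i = -0.11*2.80^i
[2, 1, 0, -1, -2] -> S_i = 2 + -1*i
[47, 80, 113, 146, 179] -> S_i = 47 + 33*i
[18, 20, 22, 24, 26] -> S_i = 18 + 2*i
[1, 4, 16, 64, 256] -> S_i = 1*4^i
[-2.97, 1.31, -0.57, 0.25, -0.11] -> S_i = -2.97*(-0.44)^i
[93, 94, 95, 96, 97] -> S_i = 93 + 1*i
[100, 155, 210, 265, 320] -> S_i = 100 + 55*i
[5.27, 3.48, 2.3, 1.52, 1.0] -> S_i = 5.27*0.66^i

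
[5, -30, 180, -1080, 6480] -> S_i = 5*-6^i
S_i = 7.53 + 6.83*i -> [7.53, 14.36, 21.19, 28.02, 34.85]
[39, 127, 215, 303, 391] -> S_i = 39 + 88*i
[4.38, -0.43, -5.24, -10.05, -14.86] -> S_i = 4.38 + -4.81*i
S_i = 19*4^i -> [19, 76, 304, 1216, 4864]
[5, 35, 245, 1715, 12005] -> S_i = 5*7^i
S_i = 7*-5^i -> [7, -35, 175, -875, 4375]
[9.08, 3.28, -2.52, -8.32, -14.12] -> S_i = 9.08 + -5.80*i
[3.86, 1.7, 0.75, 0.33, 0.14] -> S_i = 3.86*0.44^i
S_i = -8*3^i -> [-8, -24, -72, -216, -648]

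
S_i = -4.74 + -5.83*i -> [-4.74, -10.57, -16.4, -22.23, -28.06]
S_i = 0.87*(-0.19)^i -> [0.87, -0.17, 0.03, -0.01, 0.0]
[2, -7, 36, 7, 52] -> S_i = Random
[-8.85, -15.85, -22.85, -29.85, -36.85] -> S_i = -8.85 + -7.00*i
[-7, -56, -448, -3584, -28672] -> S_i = -7*8^i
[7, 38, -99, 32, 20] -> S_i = Random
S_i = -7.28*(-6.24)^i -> [-7.28, 45.43, -283.47, 1768.83, -11037.48]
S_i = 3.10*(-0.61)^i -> [3.1, -1.89, 1.15, -0.7, 0.43]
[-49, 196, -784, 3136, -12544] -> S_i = -49*-4^i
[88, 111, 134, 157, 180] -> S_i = 88 + 23*i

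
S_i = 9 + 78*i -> [9, 87, 165, 243, 321]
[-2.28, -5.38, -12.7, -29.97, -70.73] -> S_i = -2.28*2.36^i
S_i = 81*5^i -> [81, 405, 2025, 10125, 50625]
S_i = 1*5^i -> [1, 5, 25, 125, 625]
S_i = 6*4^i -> [6, 24, 96, 384, 1536]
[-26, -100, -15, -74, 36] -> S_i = Random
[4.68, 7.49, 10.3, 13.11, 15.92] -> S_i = 4.68 + 2.81*i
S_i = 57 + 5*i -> [57, 62, 67, 72, 77]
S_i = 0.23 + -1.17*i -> [0.23, -0.94, -2.11, -3.28, -4.45]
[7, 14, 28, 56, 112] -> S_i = 7*2^i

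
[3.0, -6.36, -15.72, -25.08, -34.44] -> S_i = 3.00 + -9.36*i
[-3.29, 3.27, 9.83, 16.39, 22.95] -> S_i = -3.29 + 6.56*i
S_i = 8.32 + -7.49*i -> [8.32, 0.83, -6.66, -14.15, -21.64]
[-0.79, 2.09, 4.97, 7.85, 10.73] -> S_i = -0.79 + 2.88*i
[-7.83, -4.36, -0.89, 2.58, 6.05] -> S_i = -7.83 + 3.47*i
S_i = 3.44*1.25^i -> [3.44, 4.3, 5.38, 6.72, 8.4]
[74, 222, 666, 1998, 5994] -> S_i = 74*3^i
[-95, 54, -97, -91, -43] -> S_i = Random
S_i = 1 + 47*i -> [1, 48, 95, 142, 189]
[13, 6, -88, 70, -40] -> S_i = Random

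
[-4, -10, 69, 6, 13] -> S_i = Random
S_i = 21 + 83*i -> [21, 104, 187, 270, 353]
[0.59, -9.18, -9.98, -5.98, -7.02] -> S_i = Random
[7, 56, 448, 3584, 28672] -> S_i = 7*8^i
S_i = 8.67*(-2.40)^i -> [8.67, -20.81, 49.94, -119.85, 287.65]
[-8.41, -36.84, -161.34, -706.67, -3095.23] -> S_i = -8.41*4.38^i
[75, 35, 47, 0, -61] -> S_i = Random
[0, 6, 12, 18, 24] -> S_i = 0 + 6*i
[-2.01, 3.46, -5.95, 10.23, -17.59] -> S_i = -2.01*(-1.72)^i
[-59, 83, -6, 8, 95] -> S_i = Random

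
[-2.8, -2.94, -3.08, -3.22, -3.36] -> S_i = -2.80 + -0.14*i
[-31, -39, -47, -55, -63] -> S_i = -31 + -8*i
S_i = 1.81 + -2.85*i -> [1.81, -1.04, -3.89, -6.74, -9.59]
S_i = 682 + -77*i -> [682, 605, 528, 451, 374]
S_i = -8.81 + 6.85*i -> [-8.81, -1.96, 4.89, 11.74, 18.59]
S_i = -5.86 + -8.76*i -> [-5.86, -14.62, -23.38, -32.14, -40.9]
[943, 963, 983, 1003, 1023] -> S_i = 943 + 20*i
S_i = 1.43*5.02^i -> [1.43, 7.18, 36.04, 180.9, 908.14]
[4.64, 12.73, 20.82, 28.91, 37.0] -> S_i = 4.64 + 8.09*i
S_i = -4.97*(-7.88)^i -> [-4.97, 39.16, -308.61, 2431.84, -19162.9]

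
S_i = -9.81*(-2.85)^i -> [-9.81, 27.96, -79.68, 227.09, -647.21]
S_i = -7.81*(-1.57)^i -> [-7.81, 12.26, -19.25, 30.22, -47.45]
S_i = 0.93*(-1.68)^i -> [0.93, -1.56, 2.62, -4.41, 7.41]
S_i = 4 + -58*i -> [4, -54, -112, -170, -228]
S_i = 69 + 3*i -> [69, 72, 75, 78, 81]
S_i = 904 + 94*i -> [904, 998, 1092, 1186, 1280]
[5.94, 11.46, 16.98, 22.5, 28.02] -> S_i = 5.94 + 5.52*i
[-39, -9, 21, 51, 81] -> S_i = -39 + 30*i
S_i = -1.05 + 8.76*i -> [-1.05, 7.71, 16.47, 25.23, 33.99]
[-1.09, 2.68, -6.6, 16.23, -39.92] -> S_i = -1.09*(-2.46)^i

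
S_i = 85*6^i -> [85, 510, 3060, 18360, 110160]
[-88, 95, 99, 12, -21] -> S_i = Random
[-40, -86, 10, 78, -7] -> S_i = Random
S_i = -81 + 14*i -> [-81, -67, -53, -39, -25]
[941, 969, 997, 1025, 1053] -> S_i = 941 + 28*i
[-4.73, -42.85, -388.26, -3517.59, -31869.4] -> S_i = -4.73*9.06^i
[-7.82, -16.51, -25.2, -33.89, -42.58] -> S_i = -7.82 + -8.69*i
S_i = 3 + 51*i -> [3, 54, 105, 156, 207]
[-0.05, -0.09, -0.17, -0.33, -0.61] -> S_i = -0.05*1.87^i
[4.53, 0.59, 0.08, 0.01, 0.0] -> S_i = 4.53*0.13^i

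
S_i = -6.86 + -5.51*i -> [-6.86, -12.37, -17.88, -23.39, -28.9]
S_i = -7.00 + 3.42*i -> [-7.0, -3.58, -0.16, 3.26, 6.68]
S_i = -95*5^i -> [-95, -475, -2375, -11875, -59375]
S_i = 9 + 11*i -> [9, 20, 31, 42, 53]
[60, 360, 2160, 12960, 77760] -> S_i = 60*6^i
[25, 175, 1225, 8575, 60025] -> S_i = 25*7^i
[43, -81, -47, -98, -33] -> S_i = Random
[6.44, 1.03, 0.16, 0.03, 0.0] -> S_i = 6.44*0.16^i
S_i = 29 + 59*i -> [29, 88, 147, 206, 265]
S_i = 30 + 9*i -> [30, 39, 48, 57, 66]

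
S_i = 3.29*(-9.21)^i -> [3.29, -30.3, 279.07, -2570.25, 23671.97]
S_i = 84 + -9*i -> [84, 75, 66, 57, 48]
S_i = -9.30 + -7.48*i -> [-9.3, -16.78, -24.26, -31.74, -39.22]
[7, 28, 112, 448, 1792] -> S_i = 7*4^i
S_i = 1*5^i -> [1, 5, 25, 125, 625]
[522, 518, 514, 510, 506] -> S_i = 522 + -4*i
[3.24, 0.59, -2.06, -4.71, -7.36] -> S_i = 3.24 + -2.65*i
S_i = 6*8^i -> [6, 48, 384, 3072, 24576]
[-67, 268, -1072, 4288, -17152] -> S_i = -67*-4^i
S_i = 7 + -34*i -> [7, -27, -61, -95, -129]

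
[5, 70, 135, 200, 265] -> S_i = 5 + 65*i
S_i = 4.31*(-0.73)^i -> [4.31, -3.15, 2.3, -1.68, 1.22]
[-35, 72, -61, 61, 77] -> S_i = Random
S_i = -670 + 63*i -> [-670, -607, -544, -481, -418]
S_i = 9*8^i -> [9, 72, 576, 4608, 36864]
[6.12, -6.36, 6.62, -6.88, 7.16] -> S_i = 6.12*(-1.04)^i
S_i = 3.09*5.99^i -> [3.09, 18.51, 110.87, 664.11, 3978.01]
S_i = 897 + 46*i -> [897, 943, 989, 1035, 1081]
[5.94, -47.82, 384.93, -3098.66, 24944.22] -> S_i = 5.94*(-8.05)^i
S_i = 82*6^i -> [82, 492, 2952, 17712, 106272]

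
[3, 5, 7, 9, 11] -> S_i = 3 + 2*i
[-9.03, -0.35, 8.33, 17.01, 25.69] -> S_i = -9.03 + 8.68*i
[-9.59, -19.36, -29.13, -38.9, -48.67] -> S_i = -9.59 + -9.77*i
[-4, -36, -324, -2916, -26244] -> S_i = -4*9^i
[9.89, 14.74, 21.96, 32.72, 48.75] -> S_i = 9.89*1.49^i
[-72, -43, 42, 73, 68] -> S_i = Random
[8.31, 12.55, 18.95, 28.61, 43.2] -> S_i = 8.31*1.51^i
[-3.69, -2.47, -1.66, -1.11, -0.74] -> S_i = -3.69*0.67^i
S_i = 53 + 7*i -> [53, 60, 67, 74, 81]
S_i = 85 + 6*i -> [85, 91, 97, 103, 109]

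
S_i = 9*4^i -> [9, 36, 144, 576, 2304]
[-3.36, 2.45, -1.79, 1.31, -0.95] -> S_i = -3.36*(-0.73)^i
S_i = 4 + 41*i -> [4, 45, 86, 127, 168]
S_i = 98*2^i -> [98, 196, 392, 784, 1568]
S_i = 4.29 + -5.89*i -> [4.29, -1.6, -7.49, -13.38, -19.27]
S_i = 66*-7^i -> [66, -462, 3234, -22638, 158466]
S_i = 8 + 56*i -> [8, 64, 120, 176, 232]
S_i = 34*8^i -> [34, 272, 2176, 17408, 139264]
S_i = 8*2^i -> [8, 16, 32, 64, 128]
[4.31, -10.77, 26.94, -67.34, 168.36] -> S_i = 4.31*(-2.50)^i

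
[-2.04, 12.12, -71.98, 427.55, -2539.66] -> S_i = -2.04*(-5.94)^i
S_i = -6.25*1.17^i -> [-6.25, -7.31, -8.56, -10.01, -11.71]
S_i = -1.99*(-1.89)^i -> [-1.99, 3.76, -7.11, 13.44, -25.39]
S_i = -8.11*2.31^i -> [-8.11, -18.73, -43.28, -99.97, -230.92]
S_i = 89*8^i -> [89, 712, 5696, 45568, 364544]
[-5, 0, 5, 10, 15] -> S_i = -5 + 5*i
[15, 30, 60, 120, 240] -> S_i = 15*2^i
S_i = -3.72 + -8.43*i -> [-3.72, -12.15, -20.58, -29.01, -37.44]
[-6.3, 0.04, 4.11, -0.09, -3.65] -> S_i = Random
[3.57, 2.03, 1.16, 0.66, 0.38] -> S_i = 3.57*0.57^i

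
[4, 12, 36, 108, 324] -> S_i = 4*3^i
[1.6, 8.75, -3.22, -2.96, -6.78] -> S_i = Random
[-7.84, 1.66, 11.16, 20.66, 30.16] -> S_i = -7.84 + 9.50*i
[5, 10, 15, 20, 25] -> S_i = 5 + 5*i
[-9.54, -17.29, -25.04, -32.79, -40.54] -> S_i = -9.54 + -7.75*i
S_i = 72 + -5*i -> [72, 67, 62, 57, 52]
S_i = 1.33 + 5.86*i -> [1.33, 7.19, 13.05, 18.91, 24.77]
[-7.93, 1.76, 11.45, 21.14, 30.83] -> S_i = -7.93 + 9.69*i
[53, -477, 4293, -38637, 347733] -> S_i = 53*-9^i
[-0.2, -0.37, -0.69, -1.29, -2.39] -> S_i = -0.20*1.86^i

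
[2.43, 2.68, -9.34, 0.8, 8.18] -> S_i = Random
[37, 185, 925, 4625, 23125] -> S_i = 37*5^i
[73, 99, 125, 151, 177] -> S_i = 73 + 26*i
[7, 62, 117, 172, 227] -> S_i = 7 + 55*i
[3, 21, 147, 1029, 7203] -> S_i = 3*7^i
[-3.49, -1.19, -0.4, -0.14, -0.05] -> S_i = -3.49*0.34^i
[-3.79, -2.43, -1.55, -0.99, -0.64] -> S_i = -3.79*0.64^i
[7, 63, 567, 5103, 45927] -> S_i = 7*9^i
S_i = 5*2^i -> [5, 10, 20, 40, 80]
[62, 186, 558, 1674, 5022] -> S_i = 62*3^i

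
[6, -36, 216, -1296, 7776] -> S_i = 6*-6^i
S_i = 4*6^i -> [4, 24, 144, 864, 5184]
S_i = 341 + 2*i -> [341, 343, 345, 347, 349]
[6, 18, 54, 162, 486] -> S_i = 6*3^i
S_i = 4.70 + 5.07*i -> [4.7, 9.77, 14.84, 19.91, 24.98]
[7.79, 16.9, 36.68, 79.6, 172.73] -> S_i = 7.79*2.17^i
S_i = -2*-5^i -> [-2, 10, -50, 250, -1250]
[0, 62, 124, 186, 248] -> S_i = 0 + 62*i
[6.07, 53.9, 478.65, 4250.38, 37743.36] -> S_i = 6.07*8.88^i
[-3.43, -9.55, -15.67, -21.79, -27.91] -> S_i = -3.43 + -6.12*i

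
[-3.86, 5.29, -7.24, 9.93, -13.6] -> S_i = -3.86*(-1.37)^i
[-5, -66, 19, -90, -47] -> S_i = Random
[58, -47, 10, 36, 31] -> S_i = Random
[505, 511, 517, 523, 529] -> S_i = 505 + 6*i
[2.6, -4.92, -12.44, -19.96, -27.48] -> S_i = 2.60 + -7.52*i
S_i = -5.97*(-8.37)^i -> [-5.97, 49.97, -418.24, 3500.67, -29300.58]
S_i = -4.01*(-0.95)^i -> [-4.01, 3.81, -3.62, 3.44, -3.27]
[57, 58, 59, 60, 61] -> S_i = 57 + 1*i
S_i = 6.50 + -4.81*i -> [6.5, 1.69, -3.12, -7.93, -12.74]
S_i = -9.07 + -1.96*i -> [-9.07, -11.03, -12.99, -14.95, -16.91]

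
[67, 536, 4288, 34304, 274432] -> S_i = 67*8^i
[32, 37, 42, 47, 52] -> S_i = 32 + 5*i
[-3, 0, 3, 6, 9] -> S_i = -3 + 3*i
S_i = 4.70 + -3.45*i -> [4.7, 1.25, -2.2, -5.65, -9.1]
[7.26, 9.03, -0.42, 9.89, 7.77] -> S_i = Random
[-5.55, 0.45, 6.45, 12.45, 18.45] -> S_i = -5.55 + 6.00*i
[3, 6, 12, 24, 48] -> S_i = 3*2^i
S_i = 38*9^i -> [38, 342, 3078, 27702, 249318]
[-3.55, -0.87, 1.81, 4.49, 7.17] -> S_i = -3.55 + 2.68*i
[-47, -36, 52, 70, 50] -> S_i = Random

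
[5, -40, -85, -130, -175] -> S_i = 5 + -45*i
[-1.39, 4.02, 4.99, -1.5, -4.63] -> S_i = Random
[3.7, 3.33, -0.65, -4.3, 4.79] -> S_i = Random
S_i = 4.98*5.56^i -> [4.98, 27.69, 153.95, 855.96, 4759.14]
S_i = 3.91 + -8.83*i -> [3.91, -4.92, -13.75, -22.58, -31.41]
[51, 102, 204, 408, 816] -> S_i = 51*2^i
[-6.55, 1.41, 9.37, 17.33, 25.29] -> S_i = -6.55 + 7.96*i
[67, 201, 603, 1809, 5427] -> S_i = 67*3^i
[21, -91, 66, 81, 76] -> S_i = Random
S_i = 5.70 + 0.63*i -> [5.7, 6.33, 6.96, 7.59, 8.22]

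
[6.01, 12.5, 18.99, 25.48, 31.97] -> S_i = 6.01 + 6.49*i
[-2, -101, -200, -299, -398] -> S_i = -2 + -99*i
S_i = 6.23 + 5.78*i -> [6.23, 12.01, 17.79, 23.57, 29.35]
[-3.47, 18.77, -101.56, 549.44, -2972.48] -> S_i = -3.47*(-5.41)^i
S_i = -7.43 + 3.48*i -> [-7.43, -3.95, -0.47, 3.01, 6.49]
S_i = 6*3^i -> [6, 18, 54, 162, 486]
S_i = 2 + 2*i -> [2, 4, 6, 8, 10]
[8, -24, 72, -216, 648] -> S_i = 8*-3^i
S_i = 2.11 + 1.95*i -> [2.11, 4.06, 6.01, 7.96, 9.91]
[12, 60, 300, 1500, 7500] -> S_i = 12*5^i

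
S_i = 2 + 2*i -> [2, 4, 6, 8, 10]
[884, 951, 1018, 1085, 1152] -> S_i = 884 + 67*i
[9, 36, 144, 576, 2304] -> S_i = 9*4^i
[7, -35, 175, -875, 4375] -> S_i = 7*-5^i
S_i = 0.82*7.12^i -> [0.82, 5.84, 41.57, 295.97, 2107.34]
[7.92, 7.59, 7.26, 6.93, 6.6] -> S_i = 7.92 + -0.33*i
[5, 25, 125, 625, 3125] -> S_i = 5*5^i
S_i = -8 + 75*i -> [-8, 67, 142, 217, 292]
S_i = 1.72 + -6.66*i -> [1.72, -4.94, -11.6, -18.26, -24.92]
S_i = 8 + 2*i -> [8, 10, 12, 14, 16]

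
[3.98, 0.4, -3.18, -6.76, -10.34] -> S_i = 3.98 + -3.58*i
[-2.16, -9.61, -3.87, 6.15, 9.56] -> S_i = Random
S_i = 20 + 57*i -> [20, 77, 134, 191, 248]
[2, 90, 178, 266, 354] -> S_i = 2 + 88*i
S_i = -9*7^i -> [-9, -63, -441, -3087, -21609]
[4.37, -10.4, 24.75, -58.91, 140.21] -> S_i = 4.37*(-2.38)^i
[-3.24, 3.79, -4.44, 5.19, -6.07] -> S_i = -3.24*(-1.17)^i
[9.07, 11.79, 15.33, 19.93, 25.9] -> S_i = 9.07*1.30^i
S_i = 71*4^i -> [71, 284, 1136, 4544, 18176]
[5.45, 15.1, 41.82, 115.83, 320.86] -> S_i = 5.45*2.77^i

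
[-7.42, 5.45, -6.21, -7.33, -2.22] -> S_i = Random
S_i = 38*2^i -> [38, 76, 152, 304, 608]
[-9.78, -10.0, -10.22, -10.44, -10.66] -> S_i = -9.78 + -0.22*i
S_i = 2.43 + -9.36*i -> [2.43, -6.93, -16.29, -25.65, -35.01]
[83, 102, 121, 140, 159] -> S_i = 83 + 19*i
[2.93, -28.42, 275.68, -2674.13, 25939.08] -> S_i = 2.93*(-9.70)^i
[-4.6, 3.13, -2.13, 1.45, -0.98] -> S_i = -4.60*(-0.68)^i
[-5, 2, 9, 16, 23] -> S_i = -5 + 7*i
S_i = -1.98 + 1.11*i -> [-1.98, -0.87, 0.24, 1.35, 2.46]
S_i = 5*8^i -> [5, 40, 320, 2560, 20480]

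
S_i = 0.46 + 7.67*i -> [0.46, 8.13, 15.8, 23.47, 31.14]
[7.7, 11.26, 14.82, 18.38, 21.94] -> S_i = 7.70 + 3.56*i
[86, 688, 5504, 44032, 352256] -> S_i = 86*8^i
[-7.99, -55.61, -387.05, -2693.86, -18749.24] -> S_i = -7.99*6.96^i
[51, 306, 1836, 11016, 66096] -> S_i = 51*6^i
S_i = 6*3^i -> [6, 18, 54, 162, 486]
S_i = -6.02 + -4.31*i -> [-6.02, -10.33, -14.64, -18.95, -23.26]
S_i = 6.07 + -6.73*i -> [6.07, -0.66, -7.39, -14.12, -20.85]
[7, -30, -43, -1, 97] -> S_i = Random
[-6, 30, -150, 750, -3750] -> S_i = -6*-5^i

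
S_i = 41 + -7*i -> [41, 34, 27, 20, 13]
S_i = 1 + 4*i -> [1, 5, 9, 13, 17]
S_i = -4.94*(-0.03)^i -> [-4.94, 0.15, -0.0, 0.0, -0.0]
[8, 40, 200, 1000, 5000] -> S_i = 8*5^i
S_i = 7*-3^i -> [7, -21, 63, -189, 567]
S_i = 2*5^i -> [2, 10, 50, 250, 1250]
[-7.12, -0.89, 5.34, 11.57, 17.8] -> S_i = -7.12 + 6.23*i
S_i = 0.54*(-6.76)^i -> [0.54, -3.65, 24.68, -166.81, 1127.67]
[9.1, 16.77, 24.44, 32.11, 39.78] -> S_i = 9.10 + 7.67*i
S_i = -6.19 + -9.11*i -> [-6.19, -15.3, -24.41, -33.52, -42.63]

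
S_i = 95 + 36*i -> [95, 131, 167, 203, 239]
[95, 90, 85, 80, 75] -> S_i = 95 + -5*i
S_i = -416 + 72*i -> [-416, -344, -272, -200, -128]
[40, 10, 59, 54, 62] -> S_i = Random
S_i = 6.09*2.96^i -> [6.09, 18.03, 53.36, 157.94, 467.5]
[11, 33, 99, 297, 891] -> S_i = 11*3^i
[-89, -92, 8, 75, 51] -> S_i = Random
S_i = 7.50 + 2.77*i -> [7.5, 10.27, 13.04, 15.81, 18.58]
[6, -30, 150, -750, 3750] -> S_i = 6*-5^i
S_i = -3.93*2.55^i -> [-3.93, -10.02, -25.55, -65.16, -166.17]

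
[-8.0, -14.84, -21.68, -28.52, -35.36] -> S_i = -8.00 + -6.84*i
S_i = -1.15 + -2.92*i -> [-1.15, -4.07, -6.99, -9.91, -12.83]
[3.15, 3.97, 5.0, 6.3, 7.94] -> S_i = 3.15*1.26^i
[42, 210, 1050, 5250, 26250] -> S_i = 42*5^i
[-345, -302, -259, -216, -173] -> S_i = -345 + 43*i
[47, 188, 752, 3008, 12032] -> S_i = 47*4^i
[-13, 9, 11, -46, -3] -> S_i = Random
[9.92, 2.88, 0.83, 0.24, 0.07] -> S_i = 9.92*0.29^i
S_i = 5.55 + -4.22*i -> [5.55, 1.33, -2.89, -7.11, -11.33]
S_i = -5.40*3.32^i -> [-5.4, -17.93, -59.52, -197.61, -656.06]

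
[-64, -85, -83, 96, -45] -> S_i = Random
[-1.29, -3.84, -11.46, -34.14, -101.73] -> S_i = -1.29*2.98^i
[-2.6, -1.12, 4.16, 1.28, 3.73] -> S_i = Random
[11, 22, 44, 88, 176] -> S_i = 11*2^i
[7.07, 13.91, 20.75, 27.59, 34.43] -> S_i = 7.07 + 6.84*i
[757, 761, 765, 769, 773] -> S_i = 757 + 4*i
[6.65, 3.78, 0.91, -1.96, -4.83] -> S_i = 6.65 + -2.87*i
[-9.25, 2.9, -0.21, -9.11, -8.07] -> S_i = Random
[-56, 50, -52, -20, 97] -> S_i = Random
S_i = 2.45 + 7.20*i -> [2.45, 9.65, 16.85, 24.05, 31.25]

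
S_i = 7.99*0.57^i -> [7.99, 4.55, 2.6, 1.48, 0.84]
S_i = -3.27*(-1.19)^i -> [-3.27, 3.89, -4.63, 5.51, -6.56]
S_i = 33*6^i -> [33, 198, 1188, 7128, 42768]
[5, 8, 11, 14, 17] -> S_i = 5 + 3*i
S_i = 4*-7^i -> [4, -28, 196, -1372, 9604]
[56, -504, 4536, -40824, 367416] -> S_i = 56*-9^i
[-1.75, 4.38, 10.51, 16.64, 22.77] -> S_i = -1.75 + 6.13*i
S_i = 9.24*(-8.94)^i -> [9.24, -82.61, 738.49, -6602.14, 59023.1]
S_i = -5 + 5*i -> [-5, 0, 5, 10, 15]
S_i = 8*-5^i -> [8, -40, 200, -1000, 5000]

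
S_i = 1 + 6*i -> [1, 7, 13, 19, 25]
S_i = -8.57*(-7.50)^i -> [-8.57, 64.28, -482.06, 3615.47, -27116.02]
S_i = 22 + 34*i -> [22, 56, 90, 124, 158]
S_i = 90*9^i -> [90, 810, 7290, 65610, 590490]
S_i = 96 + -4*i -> [96, 92, 88, 84, 80]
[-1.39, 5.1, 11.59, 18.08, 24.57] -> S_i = -1.39 + 6.49*i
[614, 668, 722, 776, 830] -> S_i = 614 + 54*i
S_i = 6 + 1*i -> [6, 7, 8, 9, 10]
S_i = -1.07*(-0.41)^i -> [-1.07, 0.44, -0.18, 0.07, -0.03]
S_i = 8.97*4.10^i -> [8.97, 36.78, 150.79, 618.22, 2534.71]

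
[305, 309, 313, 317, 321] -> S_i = 305 + 4*i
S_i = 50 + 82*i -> [50, 132, 214, 296, 378]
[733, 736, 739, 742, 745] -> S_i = 733 + 3*i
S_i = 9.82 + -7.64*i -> [9.82, 2.18, -5.46, -13.1, -20.74]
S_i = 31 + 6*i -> [31, 37, 43, 49, 55]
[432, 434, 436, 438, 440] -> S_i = 432 + 2*i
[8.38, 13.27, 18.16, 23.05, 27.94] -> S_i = 8.38 + 4.89*i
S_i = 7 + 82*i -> [7, 89, 171, 253, 335]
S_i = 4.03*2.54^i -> [4.03, 10.24, 26.0, 66.04, 167.74]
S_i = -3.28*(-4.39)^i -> [-3.28, 14.4, -63.21, 277.5, -1218.24]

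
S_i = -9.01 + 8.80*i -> [-9.01, -0.21, 8.59, 17.39, 26.19]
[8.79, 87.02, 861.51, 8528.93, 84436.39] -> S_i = 8.79*9.90^i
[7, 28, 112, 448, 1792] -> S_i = 7*4^i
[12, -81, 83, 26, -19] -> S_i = Random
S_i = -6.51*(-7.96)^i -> [-6.51, 51.82, -412.48, 3283.37, -26135.65]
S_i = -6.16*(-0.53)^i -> [-6.16, 3.26, -1.73, 0.92, -0.49]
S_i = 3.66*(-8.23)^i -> [3.66, -30.12, 247.9, -2040.24, 16791.15]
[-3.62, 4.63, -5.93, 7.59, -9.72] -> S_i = -3.62*(-1.28)^i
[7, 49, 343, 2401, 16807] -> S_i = 7*7^i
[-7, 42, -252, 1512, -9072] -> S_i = -7*-6^i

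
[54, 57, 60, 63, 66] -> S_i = 54 + 3*i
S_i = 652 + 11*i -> [652, 663, 674, 685, 696]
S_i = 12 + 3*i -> [12, 15, 18, 21, 24]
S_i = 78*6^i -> [78, 468, 2808, 16848, 101088]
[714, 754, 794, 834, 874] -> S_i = 714 + 40*i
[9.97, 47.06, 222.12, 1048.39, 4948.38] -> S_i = 9.97*4.72^i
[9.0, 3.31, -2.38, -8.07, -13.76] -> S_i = 9.00 + -5.69*i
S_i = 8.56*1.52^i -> [8.56, 13.01, 19.78, 30.06, 45.69]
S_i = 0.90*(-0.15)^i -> [0.9, -0.14, 0.02, -0.0, 0.0]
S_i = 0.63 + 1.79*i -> [0.63, 2.42, 4.21, 6.0, 7.79]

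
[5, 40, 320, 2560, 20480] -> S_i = 5*8^i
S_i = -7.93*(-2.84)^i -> [-7.93, 22.52, -63.96, 181.65, -515.88]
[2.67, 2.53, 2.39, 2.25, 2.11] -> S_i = 2.67 + -0.14*i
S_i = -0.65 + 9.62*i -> [-0.65, 8.97, 18.59, 28.21, 37.83]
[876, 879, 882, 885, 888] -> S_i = 876 + 3*i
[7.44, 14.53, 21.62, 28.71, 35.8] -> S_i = 7.44 + 7.09*i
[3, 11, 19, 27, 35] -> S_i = 3 + 8*i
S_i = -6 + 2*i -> [-6, -4, -2, 0, 2]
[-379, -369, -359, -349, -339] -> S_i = -379 + 10*i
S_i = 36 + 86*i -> [36, 122, 208, 294, 380]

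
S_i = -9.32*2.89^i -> [-9.32, -26.93, -77.84, -224.96, -650.14]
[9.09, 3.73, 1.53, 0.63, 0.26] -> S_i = 9.09*0.41^i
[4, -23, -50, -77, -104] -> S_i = 4 + -27*i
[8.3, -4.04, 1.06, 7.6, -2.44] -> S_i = Random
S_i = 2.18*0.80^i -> [2.18, 1.74, 1.4, 1.12, 0.89]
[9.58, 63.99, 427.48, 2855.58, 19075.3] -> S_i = 9.58*6.68^i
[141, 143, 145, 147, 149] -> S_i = 141 + 2*i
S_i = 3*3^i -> [3, 9, 27, 81, 243]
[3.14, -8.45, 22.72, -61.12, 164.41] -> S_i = 3.14*(-2.69)^i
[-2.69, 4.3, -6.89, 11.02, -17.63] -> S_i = -2.69*(-1.60)^i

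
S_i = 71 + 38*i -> [71, 109, 147, 185, 223]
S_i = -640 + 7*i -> [-640, -633, -626, -619, -612]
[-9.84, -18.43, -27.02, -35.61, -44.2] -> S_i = -9.84 + -8.59*i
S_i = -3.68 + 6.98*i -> [-3.68, 3.3, 10.28, 17.26, 24.24]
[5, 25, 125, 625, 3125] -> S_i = 5*5^i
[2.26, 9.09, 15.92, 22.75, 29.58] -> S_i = 2.26 + 6.83*i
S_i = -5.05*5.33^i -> [-5.05, -26.92, -143.46, -764.67, -4075.68]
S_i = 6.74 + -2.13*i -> [6.74, 4.61, 2.48, 0.35, -1.78]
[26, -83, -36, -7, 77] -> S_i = Random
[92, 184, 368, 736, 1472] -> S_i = 92*2^i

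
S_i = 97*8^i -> [97, 776, 6208, 49664, 397312]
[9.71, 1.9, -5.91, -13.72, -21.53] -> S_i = 9.71 + -7.81*i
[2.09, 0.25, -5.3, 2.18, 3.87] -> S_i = Random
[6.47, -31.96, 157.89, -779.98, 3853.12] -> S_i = 6.47*(-4.94)^i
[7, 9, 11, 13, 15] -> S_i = 7 + 2*i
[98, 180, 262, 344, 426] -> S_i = 98 + 82*i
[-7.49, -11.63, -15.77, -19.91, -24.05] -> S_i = -7.49 + -4.14*i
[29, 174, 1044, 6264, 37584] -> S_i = 29*6^i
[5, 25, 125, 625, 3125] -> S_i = 5*5^i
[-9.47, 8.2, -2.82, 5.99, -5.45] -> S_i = Random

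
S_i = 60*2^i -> [60, 120, 240, 480, 960]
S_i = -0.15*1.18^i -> [-0.15, -0.18, -0.21, -0.25, -0.29]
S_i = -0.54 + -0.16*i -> [-0.54, -0.7, -0.86, -1.02, -1.18]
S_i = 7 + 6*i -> [7, 13, 19, 25, 31]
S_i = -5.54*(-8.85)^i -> [-5.54, 49.03, -433.91, 3840.07, -33984.65]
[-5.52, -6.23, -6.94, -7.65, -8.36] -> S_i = -5.52 + -0.71*i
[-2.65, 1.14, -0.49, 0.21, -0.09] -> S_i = -2.65*(-0.43)^i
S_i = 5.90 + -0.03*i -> [5.9, 5.87, 5.84, 5.81, 5.78]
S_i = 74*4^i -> [74, 296, 1184, 4736, 18944]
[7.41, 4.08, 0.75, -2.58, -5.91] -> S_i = 7.41 + -3.33*i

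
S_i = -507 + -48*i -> [-507, -555, -603, -651, -699]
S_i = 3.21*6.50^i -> [3.21, 20.86, 135.62, 881.55, 5730.05]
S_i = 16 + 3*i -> [16, 19, 22, 25, 28]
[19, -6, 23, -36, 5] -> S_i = Random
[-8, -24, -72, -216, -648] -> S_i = -8*3^i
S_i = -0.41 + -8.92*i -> [-0.41, -9.33, -18.25, -27.17, -36.09]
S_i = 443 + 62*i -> [443, 505, 567, 629, 691]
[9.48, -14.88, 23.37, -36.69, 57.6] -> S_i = 9.48*(-1.57)^i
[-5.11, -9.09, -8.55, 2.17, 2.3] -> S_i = Random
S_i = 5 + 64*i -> [5, 69, 133, 197, 261]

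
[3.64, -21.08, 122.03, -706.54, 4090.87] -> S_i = 3.64*(-5.79)^i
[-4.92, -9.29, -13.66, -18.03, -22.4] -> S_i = -4.92 + -4.37*i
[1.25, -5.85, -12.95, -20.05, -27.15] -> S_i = 1.25 + -7.10*i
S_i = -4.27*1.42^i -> [-4.27, -6.06, -8.61, -12.23, -17.36]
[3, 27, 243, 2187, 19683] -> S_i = 3*9^i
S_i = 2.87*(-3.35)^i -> [2.87, -9.61, 32.21, -107.9, 361.46]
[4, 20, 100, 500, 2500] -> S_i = 4*5^i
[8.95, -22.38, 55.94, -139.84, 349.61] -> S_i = 8.95*(-2.50)^i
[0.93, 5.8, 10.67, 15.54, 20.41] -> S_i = 0.93 + 4.87*i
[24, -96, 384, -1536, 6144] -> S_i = 24*-4^i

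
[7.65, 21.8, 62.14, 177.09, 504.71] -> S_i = 7.65*2.85^i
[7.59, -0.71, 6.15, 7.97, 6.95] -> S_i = Random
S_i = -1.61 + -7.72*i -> [-1.61, -9.33, -17.05, -24.77, -32.49]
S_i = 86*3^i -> [86, 258, 774, 2322, 6966]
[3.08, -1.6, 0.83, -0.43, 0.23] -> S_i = 3.08*(-0.52)^i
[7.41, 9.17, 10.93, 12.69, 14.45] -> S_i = 7.41 + 1.76*i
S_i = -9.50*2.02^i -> [-9.5, -19.19, -38.76, -78.3, -158.17]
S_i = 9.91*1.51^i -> [9.91, 14.96, 22.6, 34.12, 51.52]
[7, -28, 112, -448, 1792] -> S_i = 7*-4^i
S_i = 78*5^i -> [78, 390, 1950, 9750, 48750]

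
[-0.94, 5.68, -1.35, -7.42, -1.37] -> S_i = Random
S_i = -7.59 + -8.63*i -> [-7.59, -16.22, -24.85, -33.48, -42.11]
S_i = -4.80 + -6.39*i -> [-4.8, -11.19, -17.58, -23.97, -30.36]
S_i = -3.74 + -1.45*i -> [-3.74, -5.19, -6.64, -8.09, -9.54]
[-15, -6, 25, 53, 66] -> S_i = Random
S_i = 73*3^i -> [73, 219, 657, 1971, 5913]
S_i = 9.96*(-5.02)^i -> [9.96, -50.0, 251.0, -1260.0, 6325.2]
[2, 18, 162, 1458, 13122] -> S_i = 2*9^i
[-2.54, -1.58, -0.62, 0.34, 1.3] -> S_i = -2.54 + 0.96*i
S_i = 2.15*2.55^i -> [2.15, 5.48, 13.98, 35.65, 90.91]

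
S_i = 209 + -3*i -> [209, 206, 203, 200, 197]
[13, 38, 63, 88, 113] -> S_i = 13 + 25*i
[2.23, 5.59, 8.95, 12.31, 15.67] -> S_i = 2.23 + 3.36*i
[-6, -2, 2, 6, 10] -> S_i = -6 + 4*i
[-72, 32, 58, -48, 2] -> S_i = Random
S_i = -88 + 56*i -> [-88, -32, 24, 80, 136]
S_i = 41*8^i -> [41, 328, 2624, 20992, 167936]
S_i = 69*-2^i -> [69, -138, 276, -552, 1104]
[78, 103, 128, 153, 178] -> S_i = 78 + 25*i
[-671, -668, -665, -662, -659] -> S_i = -671 + 3*i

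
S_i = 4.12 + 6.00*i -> [4.12, 10.12, 16.12, 22.12, 28.12]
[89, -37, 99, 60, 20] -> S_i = Random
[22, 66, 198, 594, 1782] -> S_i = 22*3^i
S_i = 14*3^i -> [14, 42, 126, 378, 1134]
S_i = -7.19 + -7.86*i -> [-7.19, -15.05, -22.91, -30.77, -38.63]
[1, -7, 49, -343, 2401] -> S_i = 1*-7^i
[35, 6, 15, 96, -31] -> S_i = Random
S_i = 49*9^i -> [49, 441, 3969, 35721, 321489]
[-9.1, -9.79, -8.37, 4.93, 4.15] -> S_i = Random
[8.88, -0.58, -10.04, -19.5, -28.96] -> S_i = 8.88 + -9.46*i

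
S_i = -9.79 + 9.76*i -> [-9.79, -0.03, 9.73, 19.49, 29.25]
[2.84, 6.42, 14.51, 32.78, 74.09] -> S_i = 2.84*2.26^i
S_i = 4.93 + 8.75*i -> [4.93, 13.68, 22.43, 31.18, 39.93]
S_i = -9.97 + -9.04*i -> [-9.97, -19.01, -28.05, -37.09, -46.13]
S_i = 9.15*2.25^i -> [9.15, 20.59, 46.32, 104.22, 234.5]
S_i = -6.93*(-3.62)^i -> [-6.93, 25.09, -90.81, 328.74, -1190.06]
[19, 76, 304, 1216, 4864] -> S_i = 19*4^i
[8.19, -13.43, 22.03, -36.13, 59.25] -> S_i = 8.19*(-1.64)^i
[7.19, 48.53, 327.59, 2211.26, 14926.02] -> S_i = 7.19*6.75^i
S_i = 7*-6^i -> [7, -42, 252, -1512, 9072]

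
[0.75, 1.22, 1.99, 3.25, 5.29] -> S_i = 0.75*1.63^i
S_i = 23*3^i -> [23, 69, 207, 621, 1863]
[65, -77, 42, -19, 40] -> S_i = Random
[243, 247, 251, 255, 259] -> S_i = 243 + 4*i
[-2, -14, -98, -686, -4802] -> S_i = -2*7^i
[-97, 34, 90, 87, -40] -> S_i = Random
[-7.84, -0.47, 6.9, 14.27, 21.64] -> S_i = -7.84 + 7.37*i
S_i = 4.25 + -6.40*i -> [4.25, -2.15, -8.55, -14.95, -21.35]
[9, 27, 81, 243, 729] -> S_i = 9*3^i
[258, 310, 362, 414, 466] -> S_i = 258 + 52*i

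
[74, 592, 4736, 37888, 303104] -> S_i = 74*8^i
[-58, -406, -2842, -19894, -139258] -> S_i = -58*7^i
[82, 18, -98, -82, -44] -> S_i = Random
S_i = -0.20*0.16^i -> [-0.2, -0.03, -0.01, -0.0, -0.0]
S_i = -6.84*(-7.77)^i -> [-6.84, 53.15, -412.95, 3208.63, -24931.03]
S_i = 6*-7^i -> [6, -42, 294, -2058, 14406]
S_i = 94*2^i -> [94, 188, 376, 752, 1504]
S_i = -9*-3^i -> [-9, 27, -81, 243, -729]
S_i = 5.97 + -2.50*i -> [5.97, 3.47, 0.97, -1.53, -4.03]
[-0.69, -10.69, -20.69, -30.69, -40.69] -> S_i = -0.69 + -10.00*i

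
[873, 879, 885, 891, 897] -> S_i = 873 + 6*i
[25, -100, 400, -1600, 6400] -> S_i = 25*-4^i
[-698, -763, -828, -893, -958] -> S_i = -698 + -65*i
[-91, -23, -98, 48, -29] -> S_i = Random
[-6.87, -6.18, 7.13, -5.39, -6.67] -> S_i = Random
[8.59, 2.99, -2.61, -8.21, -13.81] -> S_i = 8.59 + -5.60*i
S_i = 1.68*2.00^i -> [1.68, 3.36, 6.72, 13.44, 26.88]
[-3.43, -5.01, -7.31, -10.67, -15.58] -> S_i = -3.43*1.46^i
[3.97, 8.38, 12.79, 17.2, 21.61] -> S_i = 3.97 + 4.41*i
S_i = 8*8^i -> [8, 64, 512, 4096, 32768]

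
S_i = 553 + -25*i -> [553, 528, 503, 478, 453]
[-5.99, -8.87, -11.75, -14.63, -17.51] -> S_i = -5.99 + -2.88*i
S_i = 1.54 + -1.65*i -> [1.54, -0.11, -1.76, -3.41, -5.06]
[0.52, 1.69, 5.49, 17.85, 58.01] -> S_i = 0.52*3.25^i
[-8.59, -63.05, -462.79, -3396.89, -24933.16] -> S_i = -8.59*7.34^i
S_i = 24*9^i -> [24, 216, 1944, 17496, 157464]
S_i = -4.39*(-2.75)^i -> [-4.39, 12.07, -33.2, 91.3, -251.07]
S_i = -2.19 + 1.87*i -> [-2.19, -0.32, 1.55, 3.42, 5.29]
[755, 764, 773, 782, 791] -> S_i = 755 + 9*i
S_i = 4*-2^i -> [4, -8, 16, -32, 64]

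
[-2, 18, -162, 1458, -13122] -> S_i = -2*-9^i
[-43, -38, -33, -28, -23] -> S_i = -43 + 5*i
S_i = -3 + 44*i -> [-3, 41, 85, 129, 173]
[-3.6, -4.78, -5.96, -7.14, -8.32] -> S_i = -3.60 + -1.18*i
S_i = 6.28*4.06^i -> [6.28, 25.5, 103.52, 420.28, 1706.33]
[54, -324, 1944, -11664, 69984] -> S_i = 54*-6^i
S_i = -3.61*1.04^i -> [-3.61, -3.75, -3.9, -4.06, -4.22]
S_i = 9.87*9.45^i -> [9.87, 93.27, 881.42, 8329.38, 78712.62]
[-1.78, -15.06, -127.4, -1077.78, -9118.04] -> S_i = -1.78*8.46^i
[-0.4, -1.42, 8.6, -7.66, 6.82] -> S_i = Random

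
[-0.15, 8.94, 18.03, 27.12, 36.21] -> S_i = -0.15 + 9.09*i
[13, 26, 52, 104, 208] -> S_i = 13*2^i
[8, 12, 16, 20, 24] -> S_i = 8 + 4*i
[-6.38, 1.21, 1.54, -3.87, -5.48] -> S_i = Random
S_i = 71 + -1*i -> [71, 70, 69, 68, 67]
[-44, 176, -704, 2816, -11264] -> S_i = -44*-4^i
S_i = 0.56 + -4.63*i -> [0.56, -4.07, -8.7, -13.33, -17.96]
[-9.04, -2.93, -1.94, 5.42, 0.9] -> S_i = Random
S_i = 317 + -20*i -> [317, 297, 277, 257, 237]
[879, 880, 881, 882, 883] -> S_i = 879 + 1*i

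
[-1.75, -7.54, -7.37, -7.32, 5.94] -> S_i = Random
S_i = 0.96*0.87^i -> [0.96, 0.84, 0.73, 0.63, 0.55]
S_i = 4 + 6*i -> [4, 10, 16, 22, 28]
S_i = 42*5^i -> [42, 210, 1050, 5250, 26250]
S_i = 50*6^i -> [50, 300, 1800, 10800, 64800]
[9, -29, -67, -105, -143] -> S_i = 9 + -38*i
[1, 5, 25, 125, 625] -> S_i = 1*5^i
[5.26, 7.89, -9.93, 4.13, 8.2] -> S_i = Random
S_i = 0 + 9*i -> [0, 9, 18, 27, 36]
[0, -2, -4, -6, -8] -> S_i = 0 + -2*i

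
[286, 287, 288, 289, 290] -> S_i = 286 + 1*i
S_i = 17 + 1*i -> [17, 18, 19, 20, 21]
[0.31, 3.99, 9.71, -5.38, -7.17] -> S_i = Random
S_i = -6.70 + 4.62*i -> [-6.7, -2.08, 2.54, 7.16, 11.78]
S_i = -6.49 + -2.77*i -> [-6.49, -9.26, -12.03, -14.8, -17.57]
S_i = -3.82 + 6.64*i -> [-3.82, 2.82, 9.46, 16.1, 22.74]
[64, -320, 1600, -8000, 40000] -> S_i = 64*-5^i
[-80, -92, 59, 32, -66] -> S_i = Random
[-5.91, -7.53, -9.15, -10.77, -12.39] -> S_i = -5.91 + -1.62*i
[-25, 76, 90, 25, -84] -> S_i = Random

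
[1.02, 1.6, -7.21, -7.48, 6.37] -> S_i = Random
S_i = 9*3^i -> [9, 27, 81, 243, 729]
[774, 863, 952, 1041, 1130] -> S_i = 774 + 89*i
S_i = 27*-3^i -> [27, -81, 243, -729, 2187]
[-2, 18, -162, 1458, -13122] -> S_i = -2*-9^i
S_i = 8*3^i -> [8, 24, 72, 216, 648]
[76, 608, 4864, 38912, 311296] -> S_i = 76*8^i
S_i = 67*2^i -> [67, 134, 268, 536, 1072]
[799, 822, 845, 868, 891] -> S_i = 799 + 23*i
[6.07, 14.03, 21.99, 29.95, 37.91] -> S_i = 6.07 + 7.96*i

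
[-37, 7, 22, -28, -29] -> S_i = Random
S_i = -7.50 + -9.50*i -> [-7.5, -17.0, -26.5, -36.0, -45.5]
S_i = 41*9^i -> [41, 369, 3321, 29889, 269001]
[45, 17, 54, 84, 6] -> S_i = Random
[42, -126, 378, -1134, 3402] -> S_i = 42*-3^i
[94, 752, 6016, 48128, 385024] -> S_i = 94*8^i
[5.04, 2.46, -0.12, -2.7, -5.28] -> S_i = 5.04 + -2.58*i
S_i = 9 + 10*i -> [9, 19, 29, 39, 49]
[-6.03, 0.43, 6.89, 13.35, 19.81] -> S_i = -6.03 + 6.46*i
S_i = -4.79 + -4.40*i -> [-4.79, -9.19, -13.59, -17.99, -22.39]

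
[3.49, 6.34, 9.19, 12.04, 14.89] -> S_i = 3.49 + 2.85*i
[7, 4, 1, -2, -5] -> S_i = 7 + -3*i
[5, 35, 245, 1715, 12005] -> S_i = 5*7^i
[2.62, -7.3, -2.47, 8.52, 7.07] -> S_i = Random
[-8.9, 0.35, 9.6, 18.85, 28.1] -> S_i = -8.90 + 9.25*i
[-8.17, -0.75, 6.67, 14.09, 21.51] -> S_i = -8.17 + 7.42*i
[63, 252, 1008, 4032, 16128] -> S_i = 63*4^i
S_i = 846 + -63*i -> [846, 783, 720, 657, 594]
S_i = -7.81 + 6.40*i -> [-7.81, -1.41, 4.99, 11.39, 17.79]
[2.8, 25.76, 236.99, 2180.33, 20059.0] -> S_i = 2.80*9.20^i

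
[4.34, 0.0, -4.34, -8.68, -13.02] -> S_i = 4.34 + -4.34*i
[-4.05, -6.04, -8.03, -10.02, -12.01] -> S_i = -4.05 + -1.99*i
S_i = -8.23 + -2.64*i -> [-8.23, -10.87, -13.51, -16.15, -18.79]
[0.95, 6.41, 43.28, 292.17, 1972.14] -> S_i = 0.95*6.75^i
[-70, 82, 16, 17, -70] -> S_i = Random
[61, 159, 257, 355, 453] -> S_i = 61 + 98*i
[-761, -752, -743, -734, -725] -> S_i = -761 + 9*i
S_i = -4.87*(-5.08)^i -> [-4.87, 24.74, -125.68, 638.44, -3243.28]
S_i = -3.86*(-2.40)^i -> [-3.86, 9.26, -22.23, 53.36, -128.07]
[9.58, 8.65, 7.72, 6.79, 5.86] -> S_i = 9.58 + -0.93*i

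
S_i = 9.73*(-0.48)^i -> [9.73, -4.67, 2.24, -1.08, 0.52]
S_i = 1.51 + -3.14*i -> [1.51, -1.63, -4.77, -7.91, -11.05]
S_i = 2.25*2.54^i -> [2.25, 5.72, 14.52, 36.87, 93.65]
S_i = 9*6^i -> [9, 54, 324, 1944, 11664]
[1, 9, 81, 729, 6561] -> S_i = 1*9^i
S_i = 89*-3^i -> [89, -267, 801, -2403, 7209]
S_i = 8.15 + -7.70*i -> [8.15, 0.45, -7.25, -14.95, -22.65]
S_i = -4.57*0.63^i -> [-4.57, -2.88, -1.81, -1.14, -0.72]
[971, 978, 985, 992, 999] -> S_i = 971 + 7*i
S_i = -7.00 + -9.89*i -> [-7.0, -16.89, -26.78, -36.67, -46.56]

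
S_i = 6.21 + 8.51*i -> [6.21, 14.72, 23.23, 31.74, 40.25]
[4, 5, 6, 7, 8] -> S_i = 4 + 1*i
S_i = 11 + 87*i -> [11, 98, 185, 272, 359]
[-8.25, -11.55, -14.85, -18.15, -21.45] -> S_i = -8.25 + -3.30*i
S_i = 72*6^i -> [72, 432, 2592, 15552, 93312]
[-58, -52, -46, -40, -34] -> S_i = -58 + 6*i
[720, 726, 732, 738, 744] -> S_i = 720 + 6*i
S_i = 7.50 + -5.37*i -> [7.5, 2.13, -3.24, -8.61, -13.98]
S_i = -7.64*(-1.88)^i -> [-7.64, 14.36, -27.0, 50.77, -95.44]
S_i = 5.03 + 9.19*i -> [5.03, 14.22, 23.41, 32.6, 41.79]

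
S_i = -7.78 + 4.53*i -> [-7.78, -3.25, 1.28, 5.81, 10.34]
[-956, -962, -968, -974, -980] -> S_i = -956 + -6*i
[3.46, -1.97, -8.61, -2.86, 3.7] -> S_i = Random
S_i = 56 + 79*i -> [56, 135, 214, 293, 372]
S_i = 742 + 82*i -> [742, 824, 906, 988, 1070]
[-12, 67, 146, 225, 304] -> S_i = -12 + 79*i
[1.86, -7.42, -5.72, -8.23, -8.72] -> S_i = Random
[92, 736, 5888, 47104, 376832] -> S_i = 92*8^i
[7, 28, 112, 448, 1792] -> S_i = 7*4^i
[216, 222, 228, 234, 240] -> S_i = 216 + 6*i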